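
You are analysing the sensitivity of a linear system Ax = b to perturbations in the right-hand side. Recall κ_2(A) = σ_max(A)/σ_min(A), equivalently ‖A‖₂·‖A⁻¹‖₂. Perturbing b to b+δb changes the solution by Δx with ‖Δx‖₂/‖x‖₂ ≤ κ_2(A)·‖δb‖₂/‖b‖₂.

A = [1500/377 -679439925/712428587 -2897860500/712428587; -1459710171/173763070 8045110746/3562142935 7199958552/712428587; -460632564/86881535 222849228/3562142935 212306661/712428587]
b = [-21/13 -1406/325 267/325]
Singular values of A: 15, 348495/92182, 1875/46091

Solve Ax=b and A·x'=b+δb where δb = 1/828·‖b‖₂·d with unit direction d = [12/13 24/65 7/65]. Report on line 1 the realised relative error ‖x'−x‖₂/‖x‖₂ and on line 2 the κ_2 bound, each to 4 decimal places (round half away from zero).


σ_max = 15, σ_min = 1875/46091
κ = σ_max/σ_min = 15/(1875/46091) = 368.7280
κ_2(A)·‖δb‖/‖b‖ = 0.4453
solve Ax = b  →  x = [-0.2452 71.8350 -16.6853]
‖b‖ = 4.6904, ‖x‖ = 73.7478
with δb = [0.0052 0.0021 0.0006], A·Δx = δb → ‖Δx‖ = 0.1393
dividing the unrounded norms, ‖Δx‖/‖x‖ = 0.0019
so the bound overstates the realised error by a factor of ≈ 235.8462 (computed from the unrounded values)

0.0019
0.4453


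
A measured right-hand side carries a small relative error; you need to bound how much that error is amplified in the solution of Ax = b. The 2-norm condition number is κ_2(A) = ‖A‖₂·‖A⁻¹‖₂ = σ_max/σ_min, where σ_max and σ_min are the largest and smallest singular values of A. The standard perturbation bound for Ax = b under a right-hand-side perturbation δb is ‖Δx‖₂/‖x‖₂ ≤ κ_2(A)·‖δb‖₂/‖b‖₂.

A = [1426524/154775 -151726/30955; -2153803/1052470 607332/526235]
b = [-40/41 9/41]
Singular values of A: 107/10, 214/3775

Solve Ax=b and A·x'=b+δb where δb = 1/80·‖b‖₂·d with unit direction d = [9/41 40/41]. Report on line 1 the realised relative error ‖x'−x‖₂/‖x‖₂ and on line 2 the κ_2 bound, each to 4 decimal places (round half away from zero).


from the listed singular values, σ₁ = 107/10, σ_n = 214/3775
κ_2(A) = (107/10) / (214/3775) = 188.7500
bound on ‖Δx‖/‖x‖: κ·ε = 188.7500·1/80 = 2.3594
solve Ax = b  →  x = [-0.0825 0.0440]
2-norm of b is 1.0000; of x, 0.0935
with δb = [0.0027 0.0122], A·Δx = δb → ‖Δx‖ = 0.2205
dividing the unrounded norms, ‖Δx‖/‖x‖ = 2.3594
realised/bound = 1 exactly: the bound is attained for this b and d

2.3594
2.3594


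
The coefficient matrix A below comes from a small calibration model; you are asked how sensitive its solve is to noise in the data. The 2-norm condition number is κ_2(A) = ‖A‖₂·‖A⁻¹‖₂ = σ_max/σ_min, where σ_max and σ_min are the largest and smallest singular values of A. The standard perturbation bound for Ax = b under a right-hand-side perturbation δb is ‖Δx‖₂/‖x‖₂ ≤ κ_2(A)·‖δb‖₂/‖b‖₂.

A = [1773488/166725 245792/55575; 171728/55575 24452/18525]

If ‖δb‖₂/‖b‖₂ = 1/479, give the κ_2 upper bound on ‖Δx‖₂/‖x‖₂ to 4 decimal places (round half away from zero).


form AᵀA = [5457078784/44475561 757921600/14825187; 757921600/14825187 105271696/4941729] with trace 37896592/263169 and determinant 4096/29241
eigenvalues of AᵀA: λ = (tr ± √(tr²−4·det))/2 = 144, 256/263169
κ_2(A) = √(λ_max/λ_min) = √(144 / (256/263169)) = 384.7500
worst-case relative error ≤ 384.7500 × 1/479 = 0.8032

0.8032


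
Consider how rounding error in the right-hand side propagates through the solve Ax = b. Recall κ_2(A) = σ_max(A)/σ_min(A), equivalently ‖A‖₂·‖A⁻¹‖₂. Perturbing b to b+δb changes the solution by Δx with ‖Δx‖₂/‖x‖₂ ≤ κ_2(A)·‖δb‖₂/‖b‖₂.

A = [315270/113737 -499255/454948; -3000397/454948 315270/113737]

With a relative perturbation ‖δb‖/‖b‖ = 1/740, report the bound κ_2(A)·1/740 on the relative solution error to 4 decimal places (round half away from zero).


form AᵀA = [62678727361/1224720016 -1632152790/76545001; -1632152790/76545001 10885078825/1224720016] with trace 217644397/3623432 and determinant 23088025/115949824
solving λ² − 217644397/3623432·λ + 23088025/115949824 = 0 gives λ = 961/16, 24025/7246864
so κ_2 = √((961/16) / (24025/7246864)) = 134.6000
κ_2(A)·‖δb‖/‖b‖ = 0.1819

0.1819


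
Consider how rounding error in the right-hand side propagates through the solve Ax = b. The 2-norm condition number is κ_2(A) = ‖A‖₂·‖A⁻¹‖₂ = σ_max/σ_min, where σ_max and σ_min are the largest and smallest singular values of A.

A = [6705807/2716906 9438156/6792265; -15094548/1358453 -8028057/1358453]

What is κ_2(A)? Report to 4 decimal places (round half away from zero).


form AᵀA = [568916933265/4391182756 379265130846/5488978445; 379265130846/5488978445 1011493913481/27444892225] with trace 63214183341/379860100 and determinant 276922881/379860100
solving λ² − 63214183341/379860100·λ + 276922881/379860100 = 0 gives λ = 16641/100, 16641/3798601
κ = σ_max/σ_min = (129/10)/(129/1949) = 194.9000

194.9000


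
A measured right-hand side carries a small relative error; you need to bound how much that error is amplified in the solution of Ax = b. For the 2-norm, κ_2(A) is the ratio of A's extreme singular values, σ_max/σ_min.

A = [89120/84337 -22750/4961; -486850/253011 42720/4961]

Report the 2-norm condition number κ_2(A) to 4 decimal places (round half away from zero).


form AᵀA = [1067488900/221503689 -527072000/24611521; -527072000/24611521 2342560900/24611521] with trace 13177000/131769 and determinant 10000/131769
solving λ² − 13177000/131769·λ + 10000/131769 = 0 gives λ = 100, 100/131769
κ_2(A) = √(λ_max/λ_min) = √(100 / (100/131769)) = 363.0000

363.0000


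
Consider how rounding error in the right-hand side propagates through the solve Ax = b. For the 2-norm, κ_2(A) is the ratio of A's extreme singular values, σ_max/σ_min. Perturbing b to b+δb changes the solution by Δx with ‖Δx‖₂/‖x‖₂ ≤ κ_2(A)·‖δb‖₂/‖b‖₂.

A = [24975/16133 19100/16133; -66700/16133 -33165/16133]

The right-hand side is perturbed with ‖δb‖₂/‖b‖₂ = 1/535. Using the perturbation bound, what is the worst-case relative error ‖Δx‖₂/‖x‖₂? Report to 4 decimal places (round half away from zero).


0.0273

M = AᵀA = [1765625/90593 936000/90593; 936000/90593 509825/90593]. tr(M)=133850/5329, det(M)=15625/5329
eigenvalues of AᵀA: λ = (tr ± √(tr²−4·det))/2 = 25, 625/5329
σ_max=√25=5, σ_min=√(625/5329)=(25/73) → κ = 14.6000
worst-case relative error ≤ 14.6000 × 1/535 = 0.0273


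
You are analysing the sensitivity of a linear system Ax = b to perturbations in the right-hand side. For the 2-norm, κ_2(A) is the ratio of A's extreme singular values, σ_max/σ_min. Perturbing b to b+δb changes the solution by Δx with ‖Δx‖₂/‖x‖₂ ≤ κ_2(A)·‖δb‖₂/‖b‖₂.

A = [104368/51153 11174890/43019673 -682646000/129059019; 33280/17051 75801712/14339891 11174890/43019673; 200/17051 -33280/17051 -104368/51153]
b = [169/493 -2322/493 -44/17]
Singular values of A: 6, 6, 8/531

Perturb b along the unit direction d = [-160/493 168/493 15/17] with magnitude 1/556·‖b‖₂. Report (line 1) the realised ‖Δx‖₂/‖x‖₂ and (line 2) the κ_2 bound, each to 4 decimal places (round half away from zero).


0.0024
0.7163

σ_max = 6, σ_min = 8/531
κ_2(A) = 6 / (8/531) = 398.2500
κ_2(A)·‖δb‖/‖b‖ = 0.7163
solve Ax = b  →  x = [-234.5000 89.9253 -86.1034]
2-norm of b is 5.3852; of x, 265.5007
δb = ε·‖b‖·d = [-0.0031 0.0033 0.0085]; solving A·Δx = δb gives ‖Δx‖ = 0.6429
dividing the unrounded norms, ‖Δx‖/‖x‖ = 0.0024
realised/bound (from unrounded values) ≈ 0.0034


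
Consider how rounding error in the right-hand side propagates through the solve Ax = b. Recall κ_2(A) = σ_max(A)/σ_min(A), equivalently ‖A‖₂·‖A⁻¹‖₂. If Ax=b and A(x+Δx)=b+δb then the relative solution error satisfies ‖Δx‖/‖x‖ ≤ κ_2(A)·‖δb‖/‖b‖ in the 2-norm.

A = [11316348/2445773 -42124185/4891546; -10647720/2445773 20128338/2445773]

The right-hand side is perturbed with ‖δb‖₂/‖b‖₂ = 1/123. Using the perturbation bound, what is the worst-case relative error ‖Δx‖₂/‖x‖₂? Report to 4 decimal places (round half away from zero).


2.5208

form AᵀA = [287079278544/7112729569 -538248365550/7112729569; -538248365550/7112729569 4036916675961/28450918276] with trace 17941985433/98446084 and determinant 8503056/24611521
λ_max, λ_min = (17941985433/98446084 ± √321901447796940474225/9691631454935056)/2 = 729/4, 46656/24611521
κ_2(A) = √(λ_max/λ_min) = √((729/4) / (46656/24611521)) = 310.0625
perturbation bound = 310.0625·1/123 = 2.5208


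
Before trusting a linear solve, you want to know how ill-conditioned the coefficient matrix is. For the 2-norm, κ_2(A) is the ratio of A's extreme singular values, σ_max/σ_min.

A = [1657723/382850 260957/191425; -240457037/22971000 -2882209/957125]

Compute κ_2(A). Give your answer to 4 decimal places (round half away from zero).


113.0880

M = AᵀA = [400665979904401/3122289000000 4868791493657/130095375000; 4868791493657/130095375000 59228358674/5420640625]. tr(M)=695650423201/4995662400, det(M)=302934025/199826496
solving λ² − 695650423201/4995662400·λ + 302934025/199826496 = 0 gives λ = 3481/25, 2175625/199826496
so κ_2 = √((3481/25) / (2175625/199826496)) = 113.0880


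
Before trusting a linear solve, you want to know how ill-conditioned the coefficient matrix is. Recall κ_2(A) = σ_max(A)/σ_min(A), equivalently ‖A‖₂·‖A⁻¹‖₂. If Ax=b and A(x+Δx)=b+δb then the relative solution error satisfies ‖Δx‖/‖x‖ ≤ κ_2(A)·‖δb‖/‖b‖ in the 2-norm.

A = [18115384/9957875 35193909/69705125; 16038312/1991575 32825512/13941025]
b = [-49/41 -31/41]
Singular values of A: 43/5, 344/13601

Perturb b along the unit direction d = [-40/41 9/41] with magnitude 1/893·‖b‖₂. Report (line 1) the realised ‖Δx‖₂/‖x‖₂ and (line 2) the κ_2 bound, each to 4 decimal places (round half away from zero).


0.0016
0.3808

largest singular value 43/5, smallest 344/13601
κ = σ_max/σ_min = (43/5)/(344/13601) = 340.0250
worst-case relative error ≤ 340.0250 × 1/893 = 0.3808
solve Ax = b  →  x = [-11.1822 37.9237]
‖b‖₂ = 1.4142 and ‖x‖₂ = 39.5380
δb = ε·‖b‖·d = [-0.0015 0.0003]; solving A·Δx = δb gives ‖Δx‖ = 0.0626
dividing the unrounded norms, ‖Δx‖/‖x‖ = 0.0016
so the bound overstates the realised error by a factor of ≈ 240.4350 (computed from the unrounded values)


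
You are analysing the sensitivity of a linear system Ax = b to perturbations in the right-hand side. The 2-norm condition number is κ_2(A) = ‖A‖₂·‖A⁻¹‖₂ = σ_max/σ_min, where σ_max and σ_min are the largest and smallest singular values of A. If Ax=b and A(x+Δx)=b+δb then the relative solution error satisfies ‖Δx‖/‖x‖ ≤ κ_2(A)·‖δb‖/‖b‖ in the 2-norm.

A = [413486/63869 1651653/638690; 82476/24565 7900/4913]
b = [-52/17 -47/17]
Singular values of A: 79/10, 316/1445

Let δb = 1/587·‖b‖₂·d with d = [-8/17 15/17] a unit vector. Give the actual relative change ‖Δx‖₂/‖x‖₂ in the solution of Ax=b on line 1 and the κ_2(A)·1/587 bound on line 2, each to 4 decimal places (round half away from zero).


largest singular value 79/10, smallest 316/1445
condition number: (79/10) ÷ (316/1445) = 36.1250
bound on ‖Δx‖/‖x‖: κ·ε = 36.1250·1/587 = 0.0615
solve Ax = b  →  x = [1.2914 -4.4158]
2-norm of b is 4.1231; of x, 4.6007
with δb = [-0.0033 0.0062], A·Δx = δb → ‖Δx‖ = 0.0321
dividing the unrounded norms, ‖Δx‖/‖x‖ = 0.0070
so the bound overstates the realised error by a factor of ≈ 8.8151 (computed from the unrounded values)

0.0070
0.0615


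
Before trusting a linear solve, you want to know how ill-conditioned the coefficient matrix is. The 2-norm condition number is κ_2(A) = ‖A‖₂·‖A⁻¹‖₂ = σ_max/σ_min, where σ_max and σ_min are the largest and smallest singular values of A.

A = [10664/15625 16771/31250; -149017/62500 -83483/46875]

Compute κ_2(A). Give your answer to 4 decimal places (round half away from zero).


AᵀA = [38440961/6250000 21621539/4687500; 21621539/4687500 48654469/14062500]; tr = 21623461/2250000, det = 923521/225000000
char-poly roots: 961/100 and 961/2250000
κ_2(A) = √(λ_max/λ_min) = √((961/100) / (961/2250000)) = 150.0000

150.0000


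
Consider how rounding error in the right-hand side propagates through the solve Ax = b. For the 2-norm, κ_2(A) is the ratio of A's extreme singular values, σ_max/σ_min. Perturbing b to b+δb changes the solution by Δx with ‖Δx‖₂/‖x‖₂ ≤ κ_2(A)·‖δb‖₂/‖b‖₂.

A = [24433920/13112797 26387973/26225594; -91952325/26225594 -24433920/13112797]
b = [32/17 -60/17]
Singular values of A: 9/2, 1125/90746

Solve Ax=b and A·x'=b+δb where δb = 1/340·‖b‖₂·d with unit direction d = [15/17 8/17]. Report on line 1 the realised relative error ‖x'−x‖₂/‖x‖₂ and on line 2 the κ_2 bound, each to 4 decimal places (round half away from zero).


from the listed singular values, σ₁ = 9/2, σ_n = 1125/90746
condition number: (9/2) ÷ (1125/90746) = 362.9840
worst-case relative error ≤ 362.9840 × 1/340 = 1.0676
solve Ax = b  →  x = [0.7843 0.4183]
‖b‖ = 4.0000, ‖x‖ = 0.8889
with δb = [0.0104 0.0055], A·Δx = δb → ‖Δx‖ = 0.9490
dividing the unrounded norms, ‖Δx‖/‖x‖ = 1.0676
realised/bound = 1 exactly: the bound is attained for this b and d

1.0676
1.0676


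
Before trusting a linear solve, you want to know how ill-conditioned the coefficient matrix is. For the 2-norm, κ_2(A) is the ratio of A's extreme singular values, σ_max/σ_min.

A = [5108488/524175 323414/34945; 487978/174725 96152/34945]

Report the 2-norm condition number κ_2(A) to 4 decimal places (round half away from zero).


AᵀA = [45183603844/439615089 14343333760/146538363; 14343333760/146538363 4553672900/48846121]; tr = 102457384/522729, det = 490000/522729
λ_max, λ_min = (102457384/522729 ± √10496490987283456/273245607441)/2 = 196, 2500/522729
κ = σ_max/σ_min = 14/(50/723) = 202.4400

202.4400


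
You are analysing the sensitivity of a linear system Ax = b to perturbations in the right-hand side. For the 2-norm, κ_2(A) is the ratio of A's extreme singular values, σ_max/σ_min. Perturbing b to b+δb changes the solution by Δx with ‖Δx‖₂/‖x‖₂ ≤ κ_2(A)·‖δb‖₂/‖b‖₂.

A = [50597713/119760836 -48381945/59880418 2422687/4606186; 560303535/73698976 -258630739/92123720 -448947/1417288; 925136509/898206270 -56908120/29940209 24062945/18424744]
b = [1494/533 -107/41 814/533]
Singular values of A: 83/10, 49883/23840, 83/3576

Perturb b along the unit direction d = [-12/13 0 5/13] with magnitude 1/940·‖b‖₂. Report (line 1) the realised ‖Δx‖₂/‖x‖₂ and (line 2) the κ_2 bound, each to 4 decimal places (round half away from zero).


from the listed singular values, σ₁ = 83/10, σ_n = 83/3576
condition number: (83/10) ÷ (83/3576) = 357.6000
worst-case relative error ≤ 357.6000 × 1/940 = 0.3804
solve Ax = b  →  x = [-23.4782 -55.7211 -61.4092]
2-norm of b is 4.1231; of x, 86.1809
with δb = [-0.0040 0.0000 0.0017], A·Δx = δb → ‖Δx‖ = 0.1890
dividing the unrounded norms, ‖Δx‖/‖x‖ = 0.0022
realised/bound (from unrounded values) ≈ 0.0058

0.0022
0.3804


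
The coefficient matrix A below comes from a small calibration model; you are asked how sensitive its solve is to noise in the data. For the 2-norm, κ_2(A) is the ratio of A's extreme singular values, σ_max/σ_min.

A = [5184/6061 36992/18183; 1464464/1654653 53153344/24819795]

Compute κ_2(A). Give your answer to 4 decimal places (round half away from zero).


329.1750

form AᵀA = [4931672320/3255501249 177529127936/48832518735; 177529127936/48832518735 6391117828096/732487781025] with trace 44383101184/4334247225 and determinant 4194304/4334247225
eigenvalues of AᵀA: λ = (tr ± √(tr²−4·det))/2 = 256/25, 16384/173369889
so κ_2 = √((256/25) / (16384/173369889)) = 329.1750


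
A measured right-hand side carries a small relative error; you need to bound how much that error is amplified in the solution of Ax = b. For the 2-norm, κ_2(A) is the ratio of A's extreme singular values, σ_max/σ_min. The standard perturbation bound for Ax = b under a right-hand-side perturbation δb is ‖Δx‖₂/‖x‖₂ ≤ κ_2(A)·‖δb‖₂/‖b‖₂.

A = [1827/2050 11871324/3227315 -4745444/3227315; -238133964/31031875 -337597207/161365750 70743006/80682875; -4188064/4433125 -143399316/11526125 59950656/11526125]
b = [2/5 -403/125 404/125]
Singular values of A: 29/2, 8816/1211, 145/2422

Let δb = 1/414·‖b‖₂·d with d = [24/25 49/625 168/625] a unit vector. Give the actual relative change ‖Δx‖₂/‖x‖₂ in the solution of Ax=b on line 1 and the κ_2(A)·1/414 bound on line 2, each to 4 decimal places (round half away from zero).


0.0111
0.5850

from the listed singular values, σ₁ = 29/2, σ_n = 145/2422
condition number: (29/2) ÷ (145/2422) = 242.2000
worst-case relative error ≤ 242.2000 × 1/414 = 0.5850
solve Ax = b  →  x = [0.5058 6.1889 15.5167]
2-norm of b is 4.5826; of x, 16.7131
with δb = [0.0106 0.0009 0.0030], A·Δx = δb → ‖Δx‖ = 0.1849
realised ‖Δx‖/‖x‖ = 0.0111
realised/bound (from unrounded values) ≈ 0.0189


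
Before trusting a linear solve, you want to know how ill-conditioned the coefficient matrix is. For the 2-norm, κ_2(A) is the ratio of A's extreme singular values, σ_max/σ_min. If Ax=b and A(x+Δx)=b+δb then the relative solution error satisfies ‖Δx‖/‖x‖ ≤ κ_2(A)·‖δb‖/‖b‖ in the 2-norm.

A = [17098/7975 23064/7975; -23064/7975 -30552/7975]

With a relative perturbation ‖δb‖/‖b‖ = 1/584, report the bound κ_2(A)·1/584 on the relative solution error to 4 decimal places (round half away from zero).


AᵀA = [32971588/2544025 43959984/2544025; 43959984/2544025 58614912/2544025]; tr = 3663460/101761, det = 2304/101761
λ_max, λ_min = (3663460/101761 ± √13420001342224/10355301121)/2 = 36, 64/101761
σ_max=√36=6, σ_min=√(64/101761)=(8/319) → κ = 239.2500
worst-case relative error ≤ 239.2500 × 1/584 = 0.4097

0.4097


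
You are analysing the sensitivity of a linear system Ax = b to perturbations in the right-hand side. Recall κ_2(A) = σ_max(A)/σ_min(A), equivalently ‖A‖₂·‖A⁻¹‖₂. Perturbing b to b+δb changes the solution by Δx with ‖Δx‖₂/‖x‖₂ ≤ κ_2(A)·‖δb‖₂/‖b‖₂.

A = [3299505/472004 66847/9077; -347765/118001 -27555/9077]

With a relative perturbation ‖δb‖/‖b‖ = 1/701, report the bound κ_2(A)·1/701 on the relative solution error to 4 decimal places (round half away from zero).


0.3572

M = AᵀA = [2616156125/45457616 686717955/11364404; 686717955/11364404 180268946/2841101]. tr(M)=189671009/1567504, det(M)=366025/1567504
solving λ² − 189671009/1567504·λ + 366025/1567504 = 0 gives λ = 121, 3025/1567504
σ_max=√121=11, σ_min=√(3025/1567504)=(55/1252) → κ = 250.4000
bound on ‖Δx‖/‖x‖: κ·ε = 250.4000·1/701 = 0.3572


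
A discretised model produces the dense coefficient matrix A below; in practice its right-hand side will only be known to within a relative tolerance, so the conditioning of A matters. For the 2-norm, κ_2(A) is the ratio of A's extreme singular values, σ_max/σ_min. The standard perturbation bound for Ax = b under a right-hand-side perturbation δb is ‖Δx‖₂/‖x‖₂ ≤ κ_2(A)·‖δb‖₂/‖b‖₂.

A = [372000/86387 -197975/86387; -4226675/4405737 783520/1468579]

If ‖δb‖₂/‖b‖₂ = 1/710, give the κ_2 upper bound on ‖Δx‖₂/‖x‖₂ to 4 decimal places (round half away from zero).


0.3561

form AᵀA = [224748105625/11547006849 -39954416000/3849002283; -39954416000/3849002283 7103509025/1283000761] with trace 998891650/39955041 and determinant 390625/39955041
eigenvalues of AᵀA: λ = (tr ± √(tr²−4·det))/2 = 25, 15625/39955041
κ = σ_max/σ_min = 5/(125/6321) = 252.8400
perturbation bound = 252.8400·1/710 = 0.3561


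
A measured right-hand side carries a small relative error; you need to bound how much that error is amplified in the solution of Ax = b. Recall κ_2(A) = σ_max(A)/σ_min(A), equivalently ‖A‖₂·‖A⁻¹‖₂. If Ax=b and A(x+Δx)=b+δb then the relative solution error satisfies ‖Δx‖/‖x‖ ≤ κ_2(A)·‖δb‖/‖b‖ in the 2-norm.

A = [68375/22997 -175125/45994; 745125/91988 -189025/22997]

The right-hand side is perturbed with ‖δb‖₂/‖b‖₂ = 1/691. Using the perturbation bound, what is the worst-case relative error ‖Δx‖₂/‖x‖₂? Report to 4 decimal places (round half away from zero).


AᵀA = [3727890625/50069776 -975121875/12517444; -975121875/12517444 1027163125/12517444]; tr = 9318125/59536, det = 9765625/238144
λ_max, λ_min = (9318125/59536 ± √86246047265625/3544535296)/2 = 625/4, 15625/59536
κ = σ_max/σ_min = (25/2)/(125/244) = 24.4000
bound on ‖Δx‖/‖x‖: κ·ε = 24.4000·1/691 = 0.0353

0.0353


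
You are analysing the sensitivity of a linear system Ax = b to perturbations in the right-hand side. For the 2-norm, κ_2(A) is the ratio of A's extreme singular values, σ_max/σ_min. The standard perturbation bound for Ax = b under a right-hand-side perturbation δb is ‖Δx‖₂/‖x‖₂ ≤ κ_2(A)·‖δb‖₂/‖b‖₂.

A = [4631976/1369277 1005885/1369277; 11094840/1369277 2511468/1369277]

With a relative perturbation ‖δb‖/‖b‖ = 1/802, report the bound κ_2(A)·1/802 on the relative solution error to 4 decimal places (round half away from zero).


0.4004

form AᵀA = [855329445504/11094198241 192447164520/11094198241; 192447164520/11094198241 43309326321/11094198241] with trace 534585825/6599761 and determinant 419904/6599761
λ_max, λ_min = (534585825/6599761 ± √285770919226758849/43556845257121)/2 = 81, 5184/6599761
so κ_2 = √(81 / (5184/6599761)) = 321.1250
bound on ‖Δx‖/‖x‖: κ·ε = 321.1250·1/802 = 0.4004


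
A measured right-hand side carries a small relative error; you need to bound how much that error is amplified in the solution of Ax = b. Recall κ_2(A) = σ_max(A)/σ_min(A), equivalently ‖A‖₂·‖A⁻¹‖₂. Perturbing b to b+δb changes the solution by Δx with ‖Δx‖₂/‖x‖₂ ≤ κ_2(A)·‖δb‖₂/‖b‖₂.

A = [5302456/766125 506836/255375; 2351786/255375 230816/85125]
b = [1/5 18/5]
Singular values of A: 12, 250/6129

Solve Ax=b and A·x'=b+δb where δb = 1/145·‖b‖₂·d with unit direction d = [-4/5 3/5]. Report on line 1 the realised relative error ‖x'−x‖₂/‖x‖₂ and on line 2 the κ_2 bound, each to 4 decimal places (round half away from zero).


0.0124
2.0289

σ_max = 12, σ_min = 250/6129
condition number: 12 ÷ (250/6129) = 294.1920
perturbation bound = 294.1920·1/145 = 2.0289
solve Ax = b  →  x = [-13.4890 47.1407]
2-norm of b is 3.6056; of x, 49.0326
re-solving with b+δb shifts x by Δx of norm 0.6096
realised ‖Δx‖/‖x‖ = 0.0124
tightness: 0.0124 against a bound of 2.0289 (unrounded ratio ≈ 0.0061)


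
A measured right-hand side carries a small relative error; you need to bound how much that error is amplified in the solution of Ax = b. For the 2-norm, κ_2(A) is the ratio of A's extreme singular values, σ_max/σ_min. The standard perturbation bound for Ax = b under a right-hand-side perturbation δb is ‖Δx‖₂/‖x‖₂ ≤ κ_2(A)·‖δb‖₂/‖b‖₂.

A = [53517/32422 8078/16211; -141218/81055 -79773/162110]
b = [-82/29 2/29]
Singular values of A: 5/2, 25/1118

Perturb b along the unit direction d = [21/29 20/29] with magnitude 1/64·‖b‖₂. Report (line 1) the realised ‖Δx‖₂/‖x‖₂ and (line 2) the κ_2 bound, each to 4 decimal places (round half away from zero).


σ_max = 5/2, σ_min = 25/1118
κ_2(A) = (5/2) / (25/1118) = 111.8000
worst-case relative error ≤ 111.8000 × 1/64 = 1.7469
solve Ax = b  →  x = [24.2752 -86.0864]
2-norm of b is 2.8284; of x, 89.4436
δb = ε·‖b‖·d = [0.0320 0.0305]; solving A·Δx = δb gives ‖Δx‖ = 1.9764
dividing the unrounded norms, ‖Δx‖/‖x‖ = 0.0221
realised/bound (from unrounded values) ≈ 0.0126

0.0221
1.7469


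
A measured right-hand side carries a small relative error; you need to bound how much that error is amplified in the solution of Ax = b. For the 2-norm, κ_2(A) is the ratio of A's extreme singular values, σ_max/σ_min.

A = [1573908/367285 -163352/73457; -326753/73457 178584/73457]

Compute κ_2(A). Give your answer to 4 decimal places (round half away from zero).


M = AᵀA = [6119351329/160402225 -652634136/32080445; -652634136/32080445 69650560/6416089]. tr(M)=27199361/555025, det(M)=153664/555025
λ_max, λ_min = (27199361/555025 ± √739464089361921/308052750625)/2 = 49, 3136/555025
so κ_2 = √(49 / (3136/555025)) = 93.1250

93.1250


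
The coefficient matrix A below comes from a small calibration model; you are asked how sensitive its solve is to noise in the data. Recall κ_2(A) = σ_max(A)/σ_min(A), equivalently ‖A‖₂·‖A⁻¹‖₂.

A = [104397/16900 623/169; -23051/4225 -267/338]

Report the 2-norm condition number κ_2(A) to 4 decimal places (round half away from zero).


5.2000

form AᵀA = [776012449/11424400 15469713/571220; 15469713/571220 1623805/114244] with trace 5552621/67600 and determinant 62742241/270400
eigenvalues of AᵀA: λ = (tr ± √(tr²−4·det))/2 = 7921/100, 7921/2704
κ_2(A) = √(λ_max/λ_min) = √((7921/100) / (7921/2704)) = 5.2000


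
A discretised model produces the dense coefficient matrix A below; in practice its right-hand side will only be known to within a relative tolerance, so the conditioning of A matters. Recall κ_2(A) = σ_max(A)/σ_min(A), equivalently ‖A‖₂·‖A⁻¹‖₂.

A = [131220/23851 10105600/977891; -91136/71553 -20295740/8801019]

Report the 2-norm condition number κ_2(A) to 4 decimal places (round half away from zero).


303.0480

M = AᵀA = [163273966096/5119831809 918370903040/15359495427; 918370903040/15359495427 5165908579600/46078486281]. tr(M)=22959772576/159441129, det(M)=4000000/17715681
λ_max, λ_min = (22959772576/159441129 ± √527128197219065675776/25421473616794641)/2 = 144, 250000/159441129
σ_max=√144=12, σ_min=√(250000/159441129)=(500/12627) → κ = 303.0480


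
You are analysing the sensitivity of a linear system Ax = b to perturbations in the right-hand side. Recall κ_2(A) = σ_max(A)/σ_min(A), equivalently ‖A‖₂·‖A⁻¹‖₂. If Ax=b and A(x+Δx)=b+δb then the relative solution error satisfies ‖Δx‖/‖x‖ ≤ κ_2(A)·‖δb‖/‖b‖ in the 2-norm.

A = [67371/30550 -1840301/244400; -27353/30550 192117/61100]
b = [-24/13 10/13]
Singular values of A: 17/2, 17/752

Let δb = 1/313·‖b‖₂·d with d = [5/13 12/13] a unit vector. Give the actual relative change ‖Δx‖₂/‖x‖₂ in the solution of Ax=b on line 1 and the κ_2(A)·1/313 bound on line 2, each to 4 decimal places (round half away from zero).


1.2013
1.2013

σ_max = 17/2, σ_min = 17/752
κ_2(A) = (17/2) / (17/752) = 376.0000
perturbation bound = 376.0000·1/313 = 1.2013
solve Ax = b  →  x = [-0.0659 0.2259]
2-norm of b is 2.0000; of x, 0.2353
with δb = [0.0025 0.0059], A·Δx = δb → ‖Δx‖ = 0.2827
realised ‖Δx‖/‖x‖ = 1.2013
tightness: 1.2013 against a bound of 1.2013; the bound is attained (ratio 1)


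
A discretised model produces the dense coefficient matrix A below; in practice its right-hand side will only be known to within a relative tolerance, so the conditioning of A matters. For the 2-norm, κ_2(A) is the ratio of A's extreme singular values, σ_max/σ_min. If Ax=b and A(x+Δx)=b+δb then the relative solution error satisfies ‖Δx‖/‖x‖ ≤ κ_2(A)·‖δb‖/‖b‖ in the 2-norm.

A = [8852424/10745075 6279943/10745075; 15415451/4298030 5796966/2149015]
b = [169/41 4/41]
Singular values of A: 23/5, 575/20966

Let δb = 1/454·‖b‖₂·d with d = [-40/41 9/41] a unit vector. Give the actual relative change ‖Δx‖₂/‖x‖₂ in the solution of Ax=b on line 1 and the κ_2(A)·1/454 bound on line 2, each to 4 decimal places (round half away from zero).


largest singular value 23/5, smallest 575/20966
κ = σ_max/σ_min = (23/5)/(575/20966) = 167.7280
perturbation bound = 167.7280·1/454 = 0.3694
solve Ax = b  →  x = [87.6842 -116.5499]
2-norm of b is 4.1231; of x, 145.8506
re-solving with b+δb shifts x by Δx of norm 0.3311
dividing the unrounded norms, ‖Δx‖/‖x‖ = 0.0023
tightness: 0.0023 against a bound of 0.3694 (unrounded ratio ≈ 0.0061)

0.0023
0.3694


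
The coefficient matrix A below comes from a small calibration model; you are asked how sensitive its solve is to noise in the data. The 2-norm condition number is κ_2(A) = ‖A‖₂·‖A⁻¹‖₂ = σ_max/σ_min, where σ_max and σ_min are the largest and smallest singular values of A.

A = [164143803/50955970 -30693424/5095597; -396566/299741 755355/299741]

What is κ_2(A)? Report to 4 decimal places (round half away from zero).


form AᵀA = [186320324156161/15363969696100 -17466950837394/768198484805; -17466950837394/768198484805 6550168382929/153639696961] with trace 2911201254149/53162524900 and determinant 46854025/2126500996
char-poly roots: 1369/25 and 855625/2126500996
κ_2(A) = √(λ_max/λ_min) = √((1369/25) / (855625/2126500996)) = 368.9120

368.9120


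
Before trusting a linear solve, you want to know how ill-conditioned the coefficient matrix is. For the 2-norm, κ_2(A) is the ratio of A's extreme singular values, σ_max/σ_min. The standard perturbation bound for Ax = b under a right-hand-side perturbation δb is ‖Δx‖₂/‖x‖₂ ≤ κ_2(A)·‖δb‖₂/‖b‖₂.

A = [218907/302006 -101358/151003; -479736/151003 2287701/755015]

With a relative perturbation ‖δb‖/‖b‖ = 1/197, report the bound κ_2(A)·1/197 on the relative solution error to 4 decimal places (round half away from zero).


form AᵀA = [576149193/54257956 -685878921/67822445; -685878921/67822445 3266158221/339112225] with trace 32661549/1612900 and determinant 6561/1612900
eigenvalues of AᵀA: λ = (tr ± √(tr²−4·det))/2 = 81/4, 81/403225
so κ_2 = √((81/4) / (81/403225)) = 317.5000
perturbation bound = 317.5000·1/197 = 1.6117

1.6117


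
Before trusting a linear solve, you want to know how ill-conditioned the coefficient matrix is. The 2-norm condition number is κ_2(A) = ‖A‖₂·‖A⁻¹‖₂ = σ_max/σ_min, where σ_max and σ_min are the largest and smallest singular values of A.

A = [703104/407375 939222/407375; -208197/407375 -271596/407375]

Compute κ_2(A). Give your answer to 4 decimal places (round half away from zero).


AᵀA = [860321961/265527025 1147065948/265527025; 1147065948/265527025 1529443764/265527025]; tr = 95590629/10621081, det = 8100/10621081
solving λ² − 95590629/10621081·λ + 8100/10621081 = 0 gives λ = 9, 900/10621081
κ = σ_max/σ_min = 3/(30/3259) = 325.9000

325.9000


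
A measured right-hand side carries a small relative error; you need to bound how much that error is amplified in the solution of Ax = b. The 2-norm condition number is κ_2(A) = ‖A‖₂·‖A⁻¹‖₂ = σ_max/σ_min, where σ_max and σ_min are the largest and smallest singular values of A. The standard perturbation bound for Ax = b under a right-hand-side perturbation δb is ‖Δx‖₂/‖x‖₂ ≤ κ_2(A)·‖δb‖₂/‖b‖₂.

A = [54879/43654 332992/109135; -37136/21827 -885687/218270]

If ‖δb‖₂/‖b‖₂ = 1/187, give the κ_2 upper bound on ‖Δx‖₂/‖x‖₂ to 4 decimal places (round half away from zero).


1.7957

form AᵀA = [8528034625/1905671716 5116514040/476417929; 5116514040/476417929 49119046009/1905671716] with trace 170553493/5638082 and determinant 366025/45104656
solving λ² − 170553493/5638082·λ + 366025/45104656 = 0 gives λ = 121/4, 3025/11276164
σ_max=√(121/4)=(11/2), σ_min=√(3025/11276164)=(55/3358) → κ = 335.8000
κ_2(A)·‖δb‖/‖b‖ = 1.7957


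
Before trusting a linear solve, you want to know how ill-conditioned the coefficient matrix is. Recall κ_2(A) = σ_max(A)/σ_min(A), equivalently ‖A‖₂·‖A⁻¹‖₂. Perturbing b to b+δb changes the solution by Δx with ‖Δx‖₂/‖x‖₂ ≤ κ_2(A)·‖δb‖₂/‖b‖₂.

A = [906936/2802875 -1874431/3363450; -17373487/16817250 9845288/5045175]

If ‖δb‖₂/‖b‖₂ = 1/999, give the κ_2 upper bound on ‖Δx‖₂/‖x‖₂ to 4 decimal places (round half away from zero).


0.0951

AᵀA = [530318776369/452511836100 -149077506928/67876775415; -149077506928/67876775415 670944331801/162904260996]; tr = 37277642357/7046032050, det = 6996025/2254730256
λ_max, λ_min = (37277642357/7046032050 ± √347251610497935749956/12411641912406800625)/2 = 529/100, 330625/563682564
σ_max=√(529/100)=(23/10), σ_min=√(330625/563682564)=(575/23742) → κ = 94.9680
perturbation bound = 94.9680·1/999 = 0.0951


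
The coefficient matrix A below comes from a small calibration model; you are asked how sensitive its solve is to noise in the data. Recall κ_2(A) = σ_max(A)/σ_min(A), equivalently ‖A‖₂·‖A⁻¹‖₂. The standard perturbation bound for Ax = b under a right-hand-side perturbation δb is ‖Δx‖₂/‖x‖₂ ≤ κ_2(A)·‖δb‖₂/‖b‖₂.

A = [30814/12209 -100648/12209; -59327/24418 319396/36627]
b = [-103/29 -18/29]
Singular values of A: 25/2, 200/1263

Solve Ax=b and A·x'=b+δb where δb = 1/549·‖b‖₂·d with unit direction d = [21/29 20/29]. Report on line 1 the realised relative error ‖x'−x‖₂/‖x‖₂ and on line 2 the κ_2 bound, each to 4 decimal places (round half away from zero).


σ_max = 25/2, σ_min = 200/1263
κ_2(A) = (25/2) / (200/1263) = 78.9375
perturbation bound = 78.9375·1/549 = 0.1438
solve Ax = b  →  x = [-18.2320 -5.1510]
‖b‖ = 3.6056, ‖x‖ = 18.9457
with δb = [0.0048 0.0045], A·Δx = δb → ‖Δx‖ = 0.0415
realised ‖Δx‖/‖x‖ = 0.0022
tightness: 0.0022 against a bound of 0.1438 (unrounded ratio ≈ 0.0152)

0.0022
0.1438


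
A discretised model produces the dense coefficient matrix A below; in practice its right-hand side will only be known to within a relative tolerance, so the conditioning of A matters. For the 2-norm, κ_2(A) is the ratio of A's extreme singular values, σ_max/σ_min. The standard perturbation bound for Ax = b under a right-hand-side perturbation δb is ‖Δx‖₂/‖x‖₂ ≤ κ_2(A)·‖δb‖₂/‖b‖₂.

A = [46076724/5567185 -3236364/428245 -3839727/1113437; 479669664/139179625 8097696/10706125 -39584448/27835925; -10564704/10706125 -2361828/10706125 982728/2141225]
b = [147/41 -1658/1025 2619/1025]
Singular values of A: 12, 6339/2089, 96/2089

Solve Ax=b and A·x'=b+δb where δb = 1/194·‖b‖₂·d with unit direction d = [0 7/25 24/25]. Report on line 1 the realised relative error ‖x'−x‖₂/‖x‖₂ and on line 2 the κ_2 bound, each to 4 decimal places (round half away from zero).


σ_max = 12, σ_min = 96/2089
κ = σ_max/σ_min = 12/(96/2089) = 261.1250
bound on ‖Δx‖/‖x‖: κ·ε = 261.1250·1/194 = 1.3460
solve Ax = b  →  x = [16.3758 -0.9409 40.3243]
‖b‖₂ = 4.6904 and ‖x‖₂ = 43.5328
δb = ε·‖b‖·d = [0.0000 0.0068 0.0232]; solving A·Δx = δb gives ‖Δx‖ = 0.5261
dividing the unrounded norms, ‖Δx‖/‖x‖ = 0.0121
tightness: 0.0121 against a bound of 1.3460 (unrounded ratio ≈ 0.0090)

0.0121
1.3460


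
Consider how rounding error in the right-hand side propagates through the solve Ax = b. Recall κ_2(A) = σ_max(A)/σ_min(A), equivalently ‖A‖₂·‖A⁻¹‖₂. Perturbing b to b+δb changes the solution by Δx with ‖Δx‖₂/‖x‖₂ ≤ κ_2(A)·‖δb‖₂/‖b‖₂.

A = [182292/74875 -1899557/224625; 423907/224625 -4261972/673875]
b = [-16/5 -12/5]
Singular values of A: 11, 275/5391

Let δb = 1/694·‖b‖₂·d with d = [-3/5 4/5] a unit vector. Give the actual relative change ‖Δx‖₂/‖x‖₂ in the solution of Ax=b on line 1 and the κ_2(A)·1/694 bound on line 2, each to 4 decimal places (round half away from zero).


0.3107
0.3107

from the listed singular values, σ₁ = 11, σ_n = 275/5391
κ = σ_max/σ_min = 11/(275/5391) = 215.6400
perturbation bound = 215.6400·1/694 = 0.3107
solve Ax = b  →  x = [-0.1018 0.3491]
‖b‖₂ = 4.0000 and ‖x‖₂ = 0.3636
Δx = A⁻¹·δb where δb = 1/694·4.0000·d; ‖Δx‖ = 0.1130
dividing the unrounded norms, ‖Δx‖/‖x‖ = 0.3107
realised/bound = 1 exactly: the bound is attained for this b and d


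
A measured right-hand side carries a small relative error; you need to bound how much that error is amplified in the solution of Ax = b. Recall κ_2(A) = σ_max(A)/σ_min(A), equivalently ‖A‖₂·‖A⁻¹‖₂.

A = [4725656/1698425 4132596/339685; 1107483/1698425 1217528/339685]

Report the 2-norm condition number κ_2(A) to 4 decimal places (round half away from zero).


82.8500

form AᵀA = [37693349161/4615435969 167020949160/4615435969; 167020949160/4615435969 742428965200/4615435969] with trace 464082281/2745649 and determinant 11424400/2745649
λ_max, λ_min = (464082281/2745649 ± √215246893968420561/7538588431201)/2 = 169, 67600/2745649
κ_2(A) = √(λ_max/λ_min) = √(169 / (67600/2745649)) = 82.8500


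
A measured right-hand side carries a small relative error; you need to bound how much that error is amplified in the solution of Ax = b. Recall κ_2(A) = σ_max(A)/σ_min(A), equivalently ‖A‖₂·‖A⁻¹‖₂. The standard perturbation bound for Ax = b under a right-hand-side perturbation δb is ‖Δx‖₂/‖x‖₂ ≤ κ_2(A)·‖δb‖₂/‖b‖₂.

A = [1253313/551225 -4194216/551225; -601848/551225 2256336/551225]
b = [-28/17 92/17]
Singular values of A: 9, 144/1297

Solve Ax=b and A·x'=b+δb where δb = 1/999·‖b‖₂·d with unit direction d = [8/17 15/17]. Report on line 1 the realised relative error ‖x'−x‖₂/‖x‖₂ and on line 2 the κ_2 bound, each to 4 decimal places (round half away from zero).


0.0014
0.0811

from the listed singular values, σ₁ = 9, σ_n = 144/1297
κ_2(A) = 9 / (144/1297) = 81.0625
κ_2(A)·‖δb‖/‖b‖ = 0.0811
solve Ax = b  →  x = [34.4622 10.5144]
2-norm of b is 5.6569; of x, 36.0305
re-solving with b+δb shifts x by Δx of norm 0.0510
relative error = 0.0014
tightness: 0.0014 against a bound of 0.0811 (unrounded ratio ≈ 0.0174)


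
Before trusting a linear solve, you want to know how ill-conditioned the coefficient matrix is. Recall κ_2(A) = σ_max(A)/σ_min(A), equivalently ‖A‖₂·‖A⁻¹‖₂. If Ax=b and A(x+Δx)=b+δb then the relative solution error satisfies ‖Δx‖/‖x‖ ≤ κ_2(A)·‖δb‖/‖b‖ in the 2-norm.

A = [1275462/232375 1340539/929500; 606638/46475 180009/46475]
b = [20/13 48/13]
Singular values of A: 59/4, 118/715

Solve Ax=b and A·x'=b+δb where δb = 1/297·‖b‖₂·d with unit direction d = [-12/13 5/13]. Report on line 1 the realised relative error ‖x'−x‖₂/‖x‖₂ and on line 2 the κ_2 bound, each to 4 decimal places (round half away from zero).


σ_max = 59/4, σ_min = 118/715
κ = σ_max/σ_min = (59/4)/(118/715) = 89.3750
worst-case relative error ≤ 89.3750 × 1/297 = 0.3009
solve Ax = b  →  x = [0.2603 0.0759]
‖b‖₂ = 4.0000 and ‖x‖₂ = 0.2712
δb = ε·‖b‖·d = [-0.0124 0.0052]; solving A·Δx = δb gives ‖Δx‖ = 0.0816
relative error = 0.3009
so the bound is sharp here: realised error equals the bound

0.3009
0.3009


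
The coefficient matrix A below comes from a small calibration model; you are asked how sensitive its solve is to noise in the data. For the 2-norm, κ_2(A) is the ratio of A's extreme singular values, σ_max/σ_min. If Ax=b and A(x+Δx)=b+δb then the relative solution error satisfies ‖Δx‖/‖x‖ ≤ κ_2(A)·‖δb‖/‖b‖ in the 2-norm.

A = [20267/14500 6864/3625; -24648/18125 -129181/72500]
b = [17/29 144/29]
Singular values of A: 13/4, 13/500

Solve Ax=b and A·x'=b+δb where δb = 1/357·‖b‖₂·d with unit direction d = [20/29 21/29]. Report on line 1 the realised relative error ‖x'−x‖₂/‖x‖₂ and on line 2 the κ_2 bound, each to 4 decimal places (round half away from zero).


0.0035
0.3501

σ_max = 13/4, σ_min = 13/500
κ_2(A) = (13/4) / (13/500) = 125.0000
κ_2(A)·‖δb‖/‖b‖ = 0.3501
solve Ax = b  →  x = [-123.6308 91.5692]
‖b‖₂ = 5.0000 and ‖x‖₂ = 153.8489
δb = ε·‖b‖·d = [0.0097 0.0101]; solving A·Δx = δb gives ‖Δx‖ = 0.5387
relative error = 0.0035
so the bound overstates the realised error by a factor of ≈ 100.0018 (computed from the unrounded values)
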